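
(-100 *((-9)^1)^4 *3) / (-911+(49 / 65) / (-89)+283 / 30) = 68319693000 / 31293673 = 2183.18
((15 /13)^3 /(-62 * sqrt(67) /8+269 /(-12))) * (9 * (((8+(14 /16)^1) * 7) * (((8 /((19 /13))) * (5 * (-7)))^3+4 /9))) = -1907654041900598625 /49622951339+659523516344816625 * sqrt(67) /49622951339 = 70346049.69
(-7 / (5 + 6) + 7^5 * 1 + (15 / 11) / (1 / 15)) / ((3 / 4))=22435.76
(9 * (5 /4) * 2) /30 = 3 /4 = 0.75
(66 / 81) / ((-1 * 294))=-11 / 3969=-0.00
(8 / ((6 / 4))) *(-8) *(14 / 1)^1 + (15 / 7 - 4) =-12583 / 21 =-599.19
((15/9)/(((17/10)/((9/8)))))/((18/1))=25/408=0.06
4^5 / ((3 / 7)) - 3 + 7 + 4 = 7192 / 3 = 2397.33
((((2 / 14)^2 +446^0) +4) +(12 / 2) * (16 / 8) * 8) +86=9164 / 49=187.02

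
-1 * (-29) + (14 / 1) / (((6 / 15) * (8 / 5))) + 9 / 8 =52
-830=-830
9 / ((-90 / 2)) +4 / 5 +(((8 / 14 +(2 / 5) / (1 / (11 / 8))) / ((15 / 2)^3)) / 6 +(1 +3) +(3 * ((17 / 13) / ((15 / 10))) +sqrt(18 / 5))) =3 * sqrt(10) / 5 +33242416 / 4606875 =9.11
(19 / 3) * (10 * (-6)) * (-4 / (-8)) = -190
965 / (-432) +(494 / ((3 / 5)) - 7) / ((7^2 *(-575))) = -27541531 / 12171600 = -2.26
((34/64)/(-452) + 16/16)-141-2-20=-2343185/14464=-162.00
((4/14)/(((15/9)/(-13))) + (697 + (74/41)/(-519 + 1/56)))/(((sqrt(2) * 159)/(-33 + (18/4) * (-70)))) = -1680583568718 * sqrt(2)/2210386465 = -1075.24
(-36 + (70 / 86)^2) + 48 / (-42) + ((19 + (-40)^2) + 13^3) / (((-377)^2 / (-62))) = -70170549541 / 1839575647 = -38.14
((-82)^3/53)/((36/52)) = -7167784/477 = -15026.80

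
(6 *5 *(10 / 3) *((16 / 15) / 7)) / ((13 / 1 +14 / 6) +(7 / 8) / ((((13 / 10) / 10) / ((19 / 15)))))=8320 / 13027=0.64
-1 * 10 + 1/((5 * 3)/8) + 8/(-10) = -154/15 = -10.27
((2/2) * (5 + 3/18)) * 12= 62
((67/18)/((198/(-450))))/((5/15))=-1675/66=-25.38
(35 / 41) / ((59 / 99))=3465 / 2419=1.43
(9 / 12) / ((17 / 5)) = 15 / 68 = 0.22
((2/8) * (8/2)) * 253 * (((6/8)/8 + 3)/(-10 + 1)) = -2783/32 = -86.97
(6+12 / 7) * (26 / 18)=11.14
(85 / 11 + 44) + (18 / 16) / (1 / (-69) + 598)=17075173 / 330088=51.73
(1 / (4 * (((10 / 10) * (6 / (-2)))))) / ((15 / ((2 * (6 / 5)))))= -1 / 75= -0.01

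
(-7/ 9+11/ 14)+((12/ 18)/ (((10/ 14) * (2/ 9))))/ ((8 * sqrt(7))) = 1/ 126+3 * sqrt(7)/ 40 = 0.21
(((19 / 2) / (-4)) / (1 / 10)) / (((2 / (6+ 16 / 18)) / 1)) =-2945 / 36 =-81.81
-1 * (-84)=84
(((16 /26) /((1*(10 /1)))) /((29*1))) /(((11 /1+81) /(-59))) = -59 /43355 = -0.00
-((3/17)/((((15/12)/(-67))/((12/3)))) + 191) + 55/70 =-152.38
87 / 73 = 1.19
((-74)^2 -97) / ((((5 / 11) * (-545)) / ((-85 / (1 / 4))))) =4023492 / 545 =7382.55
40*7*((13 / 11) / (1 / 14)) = 50960 / 11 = 4632.73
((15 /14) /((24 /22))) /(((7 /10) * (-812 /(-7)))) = 275 /22736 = 0.01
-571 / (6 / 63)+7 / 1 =-11977 / 2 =-5988.50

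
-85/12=-7.08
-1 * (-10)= 10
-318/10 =-159/5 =-31.80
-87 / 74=-1.18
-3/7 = -0.43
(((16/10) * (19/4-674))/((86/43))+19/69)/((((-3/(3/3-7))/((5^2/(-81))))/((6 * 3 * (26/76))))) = 24000340/11799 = 2034.10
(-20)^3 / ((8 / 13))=-13000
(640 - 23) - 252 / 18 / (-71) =43821 / 71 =617.20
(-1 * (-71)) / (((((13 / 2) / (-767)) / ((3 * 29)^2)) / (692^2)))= -30366242098848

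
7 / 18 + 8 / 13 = 235 / 234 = 1.00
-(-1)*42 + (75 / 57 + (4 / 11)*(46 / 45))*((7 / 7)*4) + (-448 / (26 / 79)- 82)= -170496188 / 122265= -1394.48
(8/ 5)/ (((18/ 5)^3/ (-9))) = -25/ 81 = -0.31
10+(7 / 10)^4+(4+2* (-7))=2401 / 10000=0.24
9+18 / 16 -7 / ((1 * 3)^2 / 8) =281 / 72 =3.90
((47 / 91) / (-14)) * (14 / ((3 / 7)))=-47 / 39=-1.21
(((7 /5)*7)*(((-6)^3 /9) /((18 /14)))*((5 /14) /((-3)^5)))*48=3136 /243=12.91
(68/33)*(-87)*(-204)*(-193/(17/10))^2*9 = 46665547200/11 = 4242322472.73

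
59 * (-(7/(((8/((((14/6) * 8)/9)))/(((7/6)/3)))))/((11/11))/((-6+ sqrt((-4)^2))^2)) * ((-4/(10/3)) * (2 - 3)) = -20237/1620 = -12.49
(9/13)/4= 9/52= 0.17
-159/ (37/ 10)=-1590/ 37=-42.97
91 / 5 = 18.20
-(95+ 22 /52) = -2481 /26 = -95.42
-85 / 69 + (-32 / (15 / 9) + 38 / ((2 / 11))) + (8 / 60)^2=975932 / 5175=188.59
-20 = -20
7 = 7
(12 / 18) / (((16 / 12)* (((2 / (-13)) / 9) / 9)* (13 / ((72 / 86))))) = -729 / 43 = -16.95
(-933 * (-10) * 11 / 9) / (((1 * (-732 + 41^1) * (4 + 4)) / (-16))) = 33.01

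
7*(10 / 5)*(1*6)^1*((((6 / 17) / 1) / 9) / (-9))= -56 / 153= -0.37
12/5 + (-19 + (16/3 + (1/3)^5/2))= -27373/2430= -11.26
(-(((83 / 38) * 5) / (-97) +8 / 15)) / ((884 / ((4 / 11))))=-23263 / 134409990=-0.00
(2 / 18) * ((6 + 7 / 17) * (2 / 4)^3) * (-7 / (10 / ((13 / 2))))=-9919 / 24480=-0.41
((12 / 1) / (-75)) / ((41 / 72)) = -288 / 1025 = -0.28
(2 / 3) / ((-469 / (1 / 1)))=-2 / 1407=-0.00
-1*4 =-4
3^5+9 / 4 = 981 / 4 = 245.25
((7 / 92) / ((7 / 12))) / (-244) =-3 / 5612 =-0.00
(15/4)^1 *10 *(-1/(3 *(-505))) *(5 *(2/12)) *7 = 175/1212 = 0.14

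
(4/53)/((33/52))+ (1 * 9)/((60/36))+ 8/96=195967/34980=5.60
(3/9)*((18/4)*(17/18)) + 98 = 99.42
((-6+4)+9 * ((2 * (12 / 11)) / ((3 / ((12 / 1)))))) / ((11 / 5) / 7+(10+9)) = 14735 / 3718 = 3.96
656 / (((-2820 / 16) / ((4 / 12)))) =-2624 / 2115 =-1.24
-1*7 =-7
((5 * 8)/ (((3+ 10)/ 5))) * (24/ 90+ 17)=10360/ 39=265.64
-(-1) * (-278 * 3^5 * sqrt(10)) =-67554 * sqrt(10) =-213624.51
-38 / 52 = -19 / 26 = -0.73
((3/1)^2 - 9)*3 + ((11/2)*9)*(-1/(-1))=99/2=49.50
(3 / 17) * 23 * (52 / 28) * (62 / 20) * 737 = 20493759 / 1190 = 17221.65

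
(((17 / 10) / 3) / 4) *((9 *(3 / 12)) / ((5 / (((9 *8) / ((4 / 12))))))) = 1377 / 100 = 13.77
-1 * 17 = -17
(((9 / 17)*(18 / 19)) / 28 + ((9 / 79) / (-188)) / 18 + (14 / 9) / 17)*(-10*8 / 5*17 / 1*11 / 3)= -1454543354 / 13333383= -109.09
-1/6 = -0.17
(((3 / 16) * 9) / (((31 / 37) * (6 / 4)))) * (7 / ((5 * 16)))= 2331 / 19840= 0.12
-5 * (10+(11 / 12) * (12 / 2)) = -77.50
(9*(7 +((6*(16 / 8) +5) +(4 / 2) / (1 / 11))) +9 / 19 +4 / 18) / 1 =70913 / 171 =414.70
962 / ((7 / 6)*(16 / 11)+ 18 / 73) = 494.97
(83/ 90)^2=6889/ 8100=0.85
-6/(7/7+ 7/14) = -4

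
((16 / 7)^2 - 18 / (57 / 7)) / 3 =2806 / 2793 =1.00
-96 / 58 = -48 / 29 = -1.66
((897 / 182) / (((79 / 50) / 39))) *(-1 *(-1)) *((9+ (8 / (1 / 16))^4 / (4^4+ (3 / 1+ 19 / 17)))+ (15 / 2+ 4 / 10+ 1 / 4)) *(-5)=-1023360073650525 / 1630244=-627734298.46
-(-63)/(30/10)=21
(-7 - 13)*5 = -100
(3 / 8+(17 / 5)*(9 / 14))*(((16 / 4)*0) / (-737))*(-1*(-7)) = 0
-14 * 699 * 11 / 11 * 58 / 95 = -567588 / 95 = -5974.61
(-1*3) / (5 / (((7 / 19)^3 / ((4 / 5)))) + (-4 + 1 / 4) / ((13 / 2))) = -26754 / 708191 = -0.04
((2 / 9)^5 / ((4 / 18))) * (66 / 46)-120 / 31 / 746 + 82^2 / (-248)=-31541346857 / 1163260926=-27.11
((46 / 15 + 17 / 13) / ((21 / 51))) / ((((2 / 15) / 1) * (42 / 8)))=29002 / 1911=15.18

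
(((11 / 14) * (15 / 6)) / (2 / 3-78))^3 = -4492125 / 274118311936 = -0.00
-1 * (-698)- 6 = 692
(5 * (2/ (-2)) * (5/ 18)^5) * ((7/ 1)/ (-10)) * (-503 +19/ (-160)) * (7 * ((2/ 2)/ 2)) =-821760625/ 80621568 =-10.19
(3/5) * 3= 9/5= 1.80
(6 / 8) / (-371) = -3 / 1484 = -0.00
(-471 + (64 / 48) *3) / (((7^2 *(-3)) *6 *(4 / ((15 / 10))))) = 467 / 2352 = 0.20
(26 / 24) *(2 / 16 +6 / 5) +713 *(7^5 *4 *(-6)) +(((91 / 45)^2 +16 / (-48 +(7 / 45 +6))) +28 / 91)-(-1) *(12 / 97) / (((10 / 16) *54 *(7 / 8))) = -44251844320451256119 / 153865202400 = -287601378.55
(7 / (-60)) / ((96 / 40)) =-7 / 144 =-0.05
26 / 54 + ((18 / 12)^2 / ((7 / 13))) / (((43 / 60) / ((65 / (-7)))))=-3052634 / 56889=-53.66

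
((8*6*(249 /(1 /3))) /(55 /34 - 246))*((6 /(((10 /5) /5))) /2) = -9143280 /8309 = -1100.41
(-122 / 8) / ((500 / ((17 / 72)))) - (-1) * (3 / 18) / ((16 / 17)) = 0.17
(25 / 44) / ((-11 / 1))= -25 / 484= -0.05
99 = 99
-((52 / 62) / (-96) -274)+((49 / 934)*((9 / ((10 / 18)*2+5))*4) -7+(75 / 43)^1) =442184262587 / 1643429040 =269.06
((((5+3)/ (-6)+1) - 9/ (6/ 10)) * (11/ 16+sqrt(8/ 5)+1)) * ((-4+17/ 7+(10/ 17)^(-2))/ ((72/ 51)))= -1082679/ 44800 - 360893 * sqrt(10)/ 63000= -42.28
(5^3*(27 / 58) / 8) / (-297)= -125 / 5104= -0.02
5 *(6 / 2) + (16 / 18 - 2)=125 / 9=13.89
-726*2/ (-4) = 363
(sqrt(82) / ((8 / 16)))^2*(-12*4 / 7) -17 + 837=-10004 / 7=-1429.14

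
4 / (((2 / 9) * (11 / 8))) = 144 / 11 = 13.09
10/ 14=5/ 7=0.71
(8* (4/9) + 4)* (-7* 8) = -3808/9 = -423.11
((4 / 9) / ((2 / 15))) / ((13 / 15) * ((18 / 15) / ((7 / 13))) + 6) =0.42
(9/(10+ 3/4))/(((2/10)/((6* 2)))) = 2160/43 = 50.23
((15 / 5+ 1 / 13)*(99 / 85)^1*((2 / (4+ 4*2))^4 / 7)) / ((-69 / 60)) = -110 / 320229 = -0.00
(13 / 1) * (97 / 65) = 97 / 5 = 19.40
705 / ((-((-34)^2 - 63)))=-705 / 1093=-0.65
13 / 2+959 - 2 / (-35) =67589 / 70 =965.56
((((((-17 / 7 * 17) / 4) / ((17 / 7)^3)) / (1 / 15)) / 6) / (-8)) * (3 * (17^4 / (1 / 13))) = 46943715 / 64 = 733495.55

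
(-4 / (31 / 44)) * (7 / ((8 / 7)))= -1078 / 31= -34.77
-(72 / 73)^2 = -5184 / 5329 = -0.97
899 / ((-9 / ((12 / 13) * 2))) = -7192 / 39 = -184.41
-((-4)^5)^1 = 1024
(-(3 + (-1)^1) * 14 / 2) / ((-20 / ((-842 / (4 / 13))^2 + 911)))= 209701611 / 40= 5242540.28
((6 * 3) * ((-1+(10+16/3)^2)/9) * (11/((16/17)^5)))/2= 32908025689/9437184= 3487.06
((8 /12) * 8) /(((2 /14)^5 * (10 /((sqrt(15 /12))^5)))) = 84035 * sqrt(5) /12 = 15659.00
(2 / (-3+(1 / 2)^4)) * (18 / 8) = -72 / 47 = -1.53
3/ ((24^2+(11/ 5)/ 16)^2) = 19200/ 2124380281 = 0.00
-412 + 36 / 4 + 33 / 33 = -402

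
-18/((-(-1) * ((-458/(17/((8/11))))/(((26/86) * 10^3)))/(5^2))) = 68371875/9847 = 6943.42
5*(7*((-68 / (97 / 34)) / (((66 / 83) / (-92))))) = 308952560 / 3201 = 96517.51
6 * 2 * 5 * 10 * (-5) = -3000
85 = 85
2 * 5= 10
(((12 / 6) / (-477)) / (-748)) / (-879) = -1 / 156811842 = -0.00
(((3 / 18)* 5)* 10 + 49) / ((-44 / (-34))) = 1462 / 33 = 44.30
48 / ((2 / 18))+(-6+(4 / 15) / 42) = 134192 / 315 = 426.01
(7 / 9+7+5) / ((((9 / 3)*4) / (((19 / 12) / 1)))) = 2185 / 1296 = 1.69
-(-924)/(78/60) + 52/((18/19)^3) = 14631091/18954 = 771.93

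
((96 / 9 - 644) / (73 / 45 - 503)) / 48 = 2375 / 90248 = 0.03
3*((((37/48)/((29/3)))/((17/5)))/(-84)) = -185/220864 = -0.00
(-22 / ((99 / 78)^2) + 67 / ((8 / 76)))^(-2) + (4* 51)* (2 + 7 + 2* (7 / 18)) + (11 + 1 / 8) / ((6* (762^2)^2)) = 490930049070063774224961329 / 246121347811975787526912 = 1994.67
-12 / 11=-1.09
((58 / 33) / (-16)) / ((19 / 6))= -29 / 836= -0.03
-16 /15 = -1.07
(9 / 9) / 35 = 1 / 35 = 0.03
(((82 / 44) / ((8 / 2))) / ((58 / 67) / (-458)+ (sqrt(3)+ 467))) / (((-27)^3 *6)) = -10433638918 / 1235055032770496949+ 9651713609 *sqrt(3) / 533543774156854681968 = -0.00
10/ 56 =0.18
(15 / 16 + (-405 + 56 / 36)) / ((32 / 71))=-4115231 / 4608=-893.06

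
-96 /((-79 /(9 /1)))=864 /79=10.94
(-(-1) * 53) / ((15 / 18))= 63.60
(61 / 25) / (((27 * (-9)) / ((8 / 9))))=-488 / 54675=-0.01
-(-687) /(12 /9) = 2061 /4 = 515.25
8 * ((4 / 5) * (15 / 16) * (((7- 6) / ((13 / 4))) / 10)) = 12 / 65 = 0.18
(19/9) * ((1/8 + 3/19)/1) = 43/72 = 0.60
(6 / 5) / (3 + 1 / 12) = 72 / 185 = 0.39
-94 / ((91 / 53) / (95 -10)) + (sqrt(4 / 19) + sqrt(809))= -423470 / 91 + 2 * sqrt(19) / 19 + sqrt(809)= -4624.61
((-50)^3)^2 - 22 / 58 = 453124999989 / 29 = 15624999999.62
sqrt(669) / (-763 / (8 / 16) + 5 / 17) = -17 * sqrt(669) / 25937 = -0.02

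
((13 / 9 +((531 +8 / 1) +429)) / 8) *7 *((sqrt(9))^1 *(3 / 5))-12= 12119 / 8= 1514.88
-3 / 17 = -0.18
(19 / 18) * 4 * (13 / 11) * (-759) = -11362 / 3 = -3787.33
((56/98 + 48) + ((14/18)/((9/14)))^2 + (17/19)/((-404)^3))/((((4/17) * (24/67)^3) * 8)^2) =75264179557777083914558421089/11259864932252170498080768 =6684.29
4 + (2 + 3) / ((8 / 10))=41 / 4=10.25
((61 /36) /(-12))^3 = -0.00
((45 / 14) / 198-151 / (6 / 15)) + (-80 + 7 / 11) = -140709 / 308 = -456.85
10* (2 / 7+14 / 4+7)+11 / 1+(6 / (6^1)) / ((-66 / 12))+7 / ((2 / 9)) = 23127 / 154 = 150.18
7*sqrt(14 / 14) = 7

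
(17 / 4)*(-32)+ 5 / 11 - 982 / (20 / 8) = -29059 / 55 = -528.35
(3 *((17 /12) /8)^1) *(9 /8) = 153 /256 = 0.60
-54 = -54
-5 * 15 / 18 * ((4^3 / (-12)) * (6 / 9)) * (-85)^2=2890000 / 27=107037.04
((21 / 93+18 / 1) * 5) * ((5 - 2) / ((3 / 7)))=19775 / 31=637.90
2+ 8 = 10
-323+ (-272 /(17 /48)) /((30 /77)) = -11471 /5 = -2294.20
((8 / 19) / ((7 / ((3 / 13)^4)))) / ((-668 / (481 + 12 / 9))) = -78138 / 634368371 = -0.00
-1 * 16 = -16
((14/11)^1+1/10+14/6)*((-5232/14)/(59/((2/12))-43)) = -533228/119735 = -4.45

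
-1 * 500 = -500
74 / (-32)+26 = 379 / 16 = 23.69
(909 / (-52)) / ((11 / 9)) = -8181 / 572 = -14.30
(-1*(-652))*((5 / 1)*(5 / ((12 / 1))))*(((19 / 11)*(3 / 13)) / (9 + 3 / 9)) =232275 / 4004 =58.01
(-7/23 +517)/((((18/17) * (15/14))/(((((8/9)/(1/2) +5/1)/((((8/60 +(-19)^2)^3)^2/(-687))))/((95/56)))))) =-6222794736060000/11041662046255831019209253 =-0.00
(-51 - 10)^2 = 3721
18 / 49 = 0.37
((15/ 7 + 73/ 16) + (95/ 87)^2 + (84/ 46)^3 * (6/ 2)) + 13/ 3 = 314574257561/ 10314306576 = 30.50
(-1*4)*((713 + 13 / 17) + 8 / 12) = -145744 / 51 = -2857.73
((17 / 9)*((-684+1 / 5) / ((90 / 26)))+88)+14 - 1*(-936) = 1346351 / 2025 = 664.86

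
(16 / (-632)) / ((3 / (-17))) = 34 / 237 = 0.14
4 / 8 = 1 / 2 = 0.50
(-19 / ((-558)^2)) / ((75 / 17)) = -323 / 23352300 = -0.00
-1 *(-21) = 21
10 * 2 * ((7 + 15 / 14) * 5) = 5650 / 7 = 807.14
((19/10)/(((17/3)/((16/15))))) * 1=152/425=0.36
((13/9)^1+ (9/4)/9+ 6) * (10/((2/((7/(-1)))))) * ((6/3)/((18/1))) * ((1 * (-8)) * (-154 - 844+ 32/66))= -638280020/2673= -238787.89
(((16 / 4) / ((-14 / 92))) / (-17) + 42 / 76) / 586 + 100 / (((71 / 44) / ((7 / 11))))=7420371461 / 188142332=39.44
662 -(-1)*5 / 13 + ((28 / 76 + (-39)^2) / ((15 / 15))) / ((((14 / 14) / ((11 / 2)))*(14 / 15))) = 33292211 / 3458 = 9627.59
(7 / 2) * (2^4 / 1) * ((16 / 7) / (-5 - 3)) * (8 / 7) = -128 / 7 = -18.29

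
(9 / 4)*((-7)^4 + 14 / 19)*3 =1232091 / 76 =16211.72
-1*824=-824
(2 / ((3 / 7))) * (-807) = -3766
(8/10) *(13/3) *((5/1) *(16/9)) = 832/27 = 30.81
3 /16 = 0.19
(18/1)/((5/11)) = 198/5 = 39.60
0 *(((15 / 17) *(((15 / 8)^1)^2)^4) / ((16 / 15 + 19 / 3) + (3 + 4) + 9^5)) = 0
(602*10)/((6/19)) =57190/3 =19063.33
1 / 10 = 0.10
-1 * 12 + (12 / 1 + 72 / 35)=72 / 35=2.06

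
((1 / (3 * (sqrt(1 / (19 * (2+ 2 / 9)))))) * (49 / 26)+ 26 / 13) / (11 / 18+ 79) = 36 / 1433+ 98 * sqrt(95) / 18629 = 0.08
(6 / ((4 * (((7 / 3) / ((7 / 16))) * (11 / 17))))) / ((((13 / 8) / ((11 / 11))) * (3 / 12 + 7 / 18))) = 1377 / 3289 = 0.42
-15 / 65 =-0.23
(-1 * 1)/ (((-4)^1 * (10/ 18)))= 9/ 20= 0.45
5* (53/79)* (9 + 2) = 2915/79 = 36.90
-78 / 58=-39 / 29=-1.34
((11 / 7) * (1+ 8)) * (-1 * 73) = -7227 / 7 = -1032.43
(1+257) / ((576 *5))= 43 / 480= 0.09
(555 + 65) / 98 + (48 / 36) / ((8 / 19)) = 2791 / 294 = 9.49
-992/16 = -62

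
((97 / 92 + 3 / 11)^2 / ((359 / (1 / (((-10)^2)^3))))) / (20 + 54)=1803649 / 27207409504000000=0.00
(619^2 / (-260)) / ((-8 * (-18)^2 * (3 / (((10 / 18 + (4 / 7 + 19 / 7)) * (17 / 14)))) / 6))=788162177 / 148599360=5.30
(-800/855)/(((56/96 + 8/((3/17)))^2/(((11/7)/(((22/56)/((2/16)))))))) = -1280/5768419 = -0.00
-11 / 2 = -5.50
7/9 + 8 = 79/9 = 8.78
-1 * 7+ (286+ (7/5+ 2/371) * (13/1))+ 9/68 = 37514343/126140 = 297.40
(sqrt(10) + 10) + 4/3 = sqrt(10) + 34/3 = 14.50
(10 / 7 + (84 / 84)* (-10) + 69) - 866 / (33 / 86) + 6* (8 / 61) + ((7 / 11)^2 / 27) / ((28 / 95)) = -12251427385 / 5580036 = -2195.58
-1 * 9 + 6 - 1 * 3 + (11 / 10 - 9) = -139 / 10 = -13.90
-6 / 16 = -3 / 8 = -0.38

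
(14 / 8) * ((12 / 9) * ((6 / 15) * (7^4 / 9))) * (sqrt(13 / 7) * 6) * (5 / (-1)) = -9604 * sqrt(91) / 9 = -10179.59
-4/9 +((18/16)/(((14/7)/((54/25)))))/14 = -9013/25200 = -0.36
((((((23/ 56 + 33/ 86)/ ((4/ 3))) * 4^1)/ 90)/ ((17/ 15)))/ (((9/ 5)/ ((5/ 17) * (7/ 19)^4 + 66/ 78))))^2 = 0.00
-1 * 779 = -779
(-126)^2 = 15876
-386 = -386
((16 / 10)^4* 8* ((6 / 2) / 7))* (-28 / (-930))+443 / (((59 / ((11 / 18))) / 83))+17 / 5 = 384.92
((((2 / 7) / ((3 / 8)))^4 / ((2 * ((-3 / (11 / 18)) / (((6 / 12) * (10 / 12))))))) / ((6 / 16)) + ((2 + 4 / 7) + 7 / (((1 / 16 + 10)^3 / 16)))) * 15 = 7599239369230 / 191666276487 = 39.65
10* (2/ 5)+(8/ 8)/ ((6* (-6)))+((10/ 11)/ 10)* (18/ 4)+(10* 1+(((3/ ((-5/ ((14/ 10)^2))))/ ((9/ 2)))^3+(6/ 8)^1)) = 8766990638/ 580078125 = 15.11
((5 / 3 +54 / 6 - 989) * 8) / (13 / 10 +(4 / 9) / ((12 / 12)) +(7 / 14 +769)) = -176100 / 17353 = -10.15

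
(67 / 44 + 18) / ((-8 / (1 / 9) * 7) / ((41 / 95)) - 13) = -35219 / 2130172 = -0.02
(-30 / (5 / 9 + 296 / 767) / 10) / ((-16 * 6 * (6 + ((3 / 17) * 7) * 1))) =39117 / 8526688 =0.00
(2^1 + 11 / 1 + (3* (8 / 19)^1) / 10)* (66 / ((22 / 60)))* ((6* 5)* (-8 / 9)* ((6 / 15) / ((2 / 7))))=-1675968 / 19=-88208.84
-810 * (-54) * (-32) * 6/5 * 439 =-737351424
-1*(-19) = 19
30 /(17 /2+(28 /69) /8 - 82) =-1035 /2534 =-0.41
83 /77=1.08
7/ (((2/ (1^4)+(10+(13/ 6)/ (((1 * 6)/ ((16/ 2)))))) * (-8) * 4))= -63/ 4288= -0.01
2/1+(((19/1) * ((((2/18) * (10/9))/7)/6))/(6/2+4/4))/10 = 27235/13608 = 2.00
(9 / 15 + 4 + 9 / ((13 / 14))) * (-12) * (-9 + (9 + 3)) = -514.52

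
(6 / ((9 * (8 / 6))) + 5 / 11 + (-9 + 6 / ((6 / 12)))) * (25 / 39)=2.53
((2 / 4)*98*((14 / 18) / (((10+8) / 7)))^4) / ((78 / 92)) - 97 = -1296269033617 / 13430576952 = -96.52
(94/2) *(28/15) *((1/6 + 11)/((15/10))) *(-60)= -352688/9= -39187.56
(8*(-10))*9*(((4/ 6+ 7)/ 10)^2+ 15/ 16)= -1098.20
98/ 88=49/ 44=1.11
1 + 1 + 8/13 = 2.62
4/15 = 0.27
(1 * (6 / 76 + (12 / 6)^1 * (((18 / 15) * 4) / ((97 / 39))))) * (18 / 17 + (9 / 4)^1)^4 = 37208558671875 / 78811751936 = 472.12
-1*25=-25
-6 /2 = -3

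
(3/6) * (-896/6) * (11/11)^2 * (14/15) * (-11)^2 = -379456/45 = -8432.36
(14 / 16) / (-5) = -7 / 40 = -0.18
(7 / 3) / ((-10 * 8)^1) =-7 / 240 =-0.03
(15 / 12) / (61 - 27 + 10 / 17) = 85 / 2352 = 0.04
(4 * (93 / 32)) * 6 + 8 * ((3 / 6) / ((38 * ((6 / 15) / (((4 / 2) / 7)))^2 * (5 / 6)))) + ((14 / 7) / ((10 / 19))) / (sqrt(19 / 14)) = sqrt(266) / 5 + 259989 / 3724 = 73.08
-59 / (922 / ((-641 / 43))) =37819 / 39646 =0.95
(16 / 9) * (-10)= -160 / 9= -17.78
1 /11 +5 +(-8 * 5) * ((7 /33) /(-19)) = 5.54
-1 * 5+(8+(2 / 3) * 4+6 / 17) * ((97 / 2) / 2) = 26747 / 102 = 262.23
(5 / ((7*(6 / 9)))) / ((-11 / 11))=-15 / 14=-1.07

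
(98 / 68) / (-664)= -49 / 22576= -0.00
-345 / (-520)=69 / 104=0.66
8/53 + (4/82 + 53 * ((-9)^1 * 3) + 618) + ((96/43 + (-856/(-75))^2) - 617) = -681855443396/525594375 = -1297.30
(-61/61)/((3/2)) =-0.67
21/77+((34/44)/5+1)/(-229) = 613/2290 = 0.27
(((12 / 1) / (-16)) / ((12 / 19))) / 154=-19 / 2464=-0.01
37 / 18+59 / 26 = 506 / 117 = 4.32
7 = 7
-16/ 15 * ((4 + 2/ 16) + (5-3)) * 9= -294/ 5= -58.80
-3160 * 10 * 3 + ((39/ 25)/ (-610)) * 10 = -144570039/ 1525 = -94800.03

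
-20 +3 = -17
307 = 307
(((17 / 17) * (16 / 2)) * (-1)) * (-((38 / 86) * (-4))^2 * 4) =184832 / 1849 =99.96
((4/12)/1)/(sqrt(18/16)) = 2 * sqrt(2)/9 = 0.31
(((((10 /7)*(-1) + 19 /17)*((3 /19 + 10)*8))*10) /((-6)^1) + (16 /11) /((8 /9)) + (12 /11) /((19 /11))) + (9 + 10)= 4728905 /74613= 63.38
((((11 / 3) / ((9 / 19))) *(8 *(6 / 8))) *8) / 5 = 3344 / 45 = 74.31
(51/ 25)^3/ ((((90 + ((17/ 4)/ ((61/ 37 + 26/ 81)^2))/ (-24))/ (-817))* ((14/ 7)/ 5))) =-6713602509057072/ 34827736065625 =-192.77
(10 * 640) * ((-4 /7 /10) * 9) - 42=-23334 /7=-3333.43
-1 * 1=-1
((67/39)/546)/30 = 67/638820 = 0.00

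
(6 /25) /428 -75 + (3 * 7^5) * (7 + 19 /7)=2620050153 /5350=489729.00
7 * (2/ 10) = 7/ 5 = 1.40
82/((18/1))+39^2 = 13730/9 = 1525.56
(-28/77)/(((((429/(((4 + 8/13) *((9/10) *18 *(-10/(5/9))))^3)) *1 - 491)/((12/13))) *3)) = 28563737812992/125346607736401909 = 0.00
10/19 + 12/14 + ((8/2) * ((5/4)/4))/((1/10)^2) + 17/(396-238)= 2658083/21014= 126.49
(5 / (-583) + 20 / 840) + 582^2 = 8293996237 / 24486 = 338724.02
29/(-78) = -29/78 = -0.37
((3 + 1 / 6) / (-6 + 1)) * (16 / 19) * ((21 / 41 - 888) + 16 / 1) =285848 / 615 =464.79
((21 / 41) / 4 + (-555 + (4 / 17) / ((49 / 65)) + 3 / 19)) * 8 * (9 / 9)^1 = -2878042354 / 648907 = -4435.22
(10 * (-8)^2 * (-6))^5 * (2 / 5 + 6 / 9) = -890604418498560000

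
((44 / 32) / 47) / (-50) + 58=1090389 / 18800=58.00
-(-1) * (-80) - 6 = -86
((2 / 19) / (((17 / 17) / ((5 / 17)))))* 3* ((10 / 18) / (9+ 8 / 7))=350 / 68799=0.01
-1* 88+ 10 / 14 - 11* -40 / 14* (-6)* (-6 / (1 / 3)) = 3307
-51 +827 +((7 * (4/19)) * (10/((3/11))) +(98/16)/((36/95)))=4630397/5472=846.20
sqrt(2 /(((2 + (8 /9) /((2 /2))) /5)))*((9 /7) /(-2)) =-27*sqrt(65) /182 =-1.20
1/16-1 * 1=-0.94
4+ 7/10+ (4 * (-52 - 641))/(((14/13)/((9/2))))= -115783/10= -11578.30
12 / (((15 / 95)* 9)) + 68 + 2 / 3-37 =361 / 9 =40.11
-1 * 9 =-9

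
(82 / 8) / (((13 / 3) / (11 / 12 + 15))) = 7831 / 208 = 37.65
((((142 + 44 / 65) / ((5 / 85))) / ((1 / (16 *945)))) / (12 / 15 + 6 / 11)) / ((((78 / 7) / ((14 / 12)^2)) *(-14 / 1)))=-1487109085 / 6253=-237823.30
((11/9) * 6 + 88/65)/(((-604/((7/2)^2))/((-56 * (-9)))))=-871563/9815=-88.80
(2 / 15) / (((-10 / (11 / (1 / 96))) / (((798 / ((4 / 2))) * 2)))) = -280896 / 25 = -11235.84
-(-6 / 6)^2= -1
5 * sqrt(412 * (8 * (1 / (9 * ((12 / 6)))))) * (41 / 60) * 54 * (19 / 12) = 3952.99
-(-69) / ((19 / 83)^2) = 475341 / 361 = 1316.73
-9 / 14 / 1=-9 / 14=-0.64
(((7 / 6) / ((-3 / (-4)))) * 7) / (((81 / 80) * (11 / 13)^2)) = 1324960 / 88209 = 15.02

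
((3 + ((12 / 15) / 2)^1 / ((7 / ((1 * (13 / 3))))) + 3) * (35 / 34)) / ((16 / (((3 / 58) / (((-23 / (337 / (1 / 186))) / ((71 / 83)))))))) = -48.47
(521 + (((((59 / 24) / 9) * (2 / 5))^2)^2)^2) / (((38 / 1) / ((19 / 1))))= 3766932185915816037604321 / 14460392267827200000000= 260.50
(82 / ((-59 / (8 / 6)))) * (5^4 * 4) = -4632.77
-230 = -230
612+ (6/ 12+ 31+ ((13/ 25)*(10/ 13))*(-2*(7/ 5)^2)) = 160483/ 250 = 641.93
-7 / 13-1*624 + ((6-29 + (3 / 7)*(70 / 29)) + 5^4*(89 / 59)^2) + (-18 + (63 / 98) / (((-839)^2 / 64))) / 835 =4188174307055362139 / 5399503296388565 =775.66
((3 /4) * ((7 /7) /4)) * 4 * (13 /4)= 2.44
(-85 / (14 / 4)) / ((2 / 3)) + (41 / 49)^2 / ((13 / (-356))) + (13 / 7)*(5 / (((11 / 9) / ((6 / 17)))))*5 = -246279497 / 5836831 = -42.19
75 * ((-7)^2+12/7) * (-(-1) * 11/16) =292875/112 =2614.96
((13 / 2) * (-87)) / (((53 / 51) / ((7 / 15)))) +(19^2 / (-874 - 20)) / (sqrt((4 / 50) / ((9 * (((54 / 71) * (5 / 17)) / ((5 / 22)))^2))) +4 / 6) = -1389297867174111 / 5457644418470 +647054595 * sqrt(2) / 10297442299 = -254.47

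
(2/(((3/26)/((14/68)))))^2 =33124/2601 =12.74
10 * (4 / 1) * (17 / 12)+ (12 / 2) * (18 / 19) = 3554 / 57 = 62.35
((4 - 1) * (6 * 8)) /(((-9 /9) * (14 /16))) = -1152 /7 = -164.57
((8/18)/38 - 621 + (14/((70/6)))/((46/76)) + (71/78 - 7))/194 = -319605047/99190260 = -3.22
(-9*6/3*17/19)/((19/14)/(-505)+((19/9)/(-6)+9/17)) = -248252445/2695549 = -92.10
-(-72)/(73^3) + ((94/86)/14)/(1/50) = 457116647/117094117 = 3.90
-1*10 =-10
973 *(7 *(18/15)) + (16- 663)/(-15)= 24649/3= 8216.33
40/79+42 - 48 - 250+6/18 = -60473/237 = -255.16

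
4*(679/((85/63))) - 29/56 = 9579583/4760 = 2012.52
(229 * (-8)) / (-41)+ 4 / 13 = 23980 / 533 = 44.99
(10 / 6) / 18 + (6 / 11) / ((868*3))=5981 / 64449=0.09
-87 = -87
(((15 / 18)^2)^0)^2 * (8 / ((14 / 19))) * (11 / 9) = 836 / 63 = 13.27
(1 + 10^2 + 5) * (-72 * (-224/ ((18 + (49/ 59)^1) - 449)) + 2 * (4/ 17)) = -47032624/ 11985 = -3924.29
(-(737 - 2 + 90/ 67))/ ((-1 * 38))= 49335/ 2546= 19.38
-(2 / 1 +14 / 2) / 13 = -0.69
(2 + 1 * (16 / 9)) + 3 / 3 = 43 / 9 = 4.78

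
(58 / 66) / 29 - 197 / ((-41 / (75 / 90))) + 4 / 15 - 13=-117697 / 13530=-8.70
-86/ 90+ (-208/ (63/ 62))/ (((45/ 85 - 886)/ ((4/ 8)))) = -3982873/ 4741695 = -0.84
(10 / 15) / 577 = 0.00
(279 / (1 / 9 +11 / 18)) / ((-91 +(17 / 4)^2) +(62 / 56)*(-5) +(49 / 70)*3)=-2812320 / 555997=-5.06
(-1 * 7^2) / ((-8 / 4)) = 49 / 2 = 24.50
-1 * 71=-71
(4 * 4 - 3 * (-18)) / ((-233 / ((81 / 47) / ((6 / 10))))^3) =-172226250 / 1313292115351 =-0.00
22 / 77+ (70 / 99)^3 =4341598 / 6792093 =0.64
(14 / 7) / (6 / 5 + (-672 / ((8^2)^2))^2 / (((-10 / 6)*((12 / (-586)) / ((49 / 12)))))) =0.45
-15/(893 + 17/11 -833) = -165/677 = -0.24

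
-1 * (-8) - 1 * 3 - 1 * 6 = -1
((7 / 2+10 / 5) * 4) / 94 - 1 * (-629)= 29574 / 47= 629.23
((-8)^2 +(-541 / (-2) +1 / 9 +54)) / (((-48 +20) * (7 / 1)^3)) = -0.04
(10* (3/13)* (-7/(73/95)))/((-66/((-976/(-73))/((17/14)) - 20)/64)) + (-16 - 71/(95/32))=-274654293808/1230705905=-223.17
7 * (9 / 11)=5.73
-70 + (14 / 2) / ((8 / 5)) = -525 / 8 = -65.62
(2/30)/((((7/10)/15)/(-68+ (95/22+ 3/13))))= -90735/1001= -90.64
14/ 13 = 1.08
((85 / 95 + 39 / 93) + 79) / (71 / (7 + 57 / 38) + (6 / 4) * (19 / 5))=8041850 / 1407121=5.72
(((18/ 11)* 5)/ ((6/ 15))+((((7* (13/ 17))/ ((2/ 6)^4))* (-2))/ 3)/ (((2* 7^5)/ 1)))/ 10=4589982/ 2244935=2.04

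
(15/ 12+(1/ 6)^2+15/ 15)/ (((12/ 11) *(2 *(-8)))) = -451/ 3456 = -0.13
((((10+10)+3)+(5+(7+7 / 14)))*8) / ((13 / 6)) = 1704 / 13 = 131.08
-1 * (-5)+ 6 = 11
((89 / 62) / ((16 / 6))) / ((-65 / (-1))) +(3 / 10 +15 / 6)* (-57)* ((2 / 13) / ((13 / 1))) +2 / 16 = -147151 / 83824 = -1.76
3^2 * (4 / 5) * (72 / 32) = 81 / 5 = 16.20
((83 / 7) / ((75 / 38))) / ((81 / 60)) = 12616 / 2835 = 4.45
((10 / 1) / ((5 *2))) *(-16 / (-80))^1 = 1 / 5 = 0.20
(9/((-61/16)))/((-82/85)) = 6120/2501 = 2.45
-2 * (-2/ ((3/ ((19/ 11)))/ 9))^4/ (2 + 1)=-112597344/ 14641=-7690.55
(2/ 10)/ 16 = 1/ 80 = 0.01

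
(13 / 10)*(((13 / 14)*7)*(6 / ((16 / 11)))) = 5577 / 160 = 34.86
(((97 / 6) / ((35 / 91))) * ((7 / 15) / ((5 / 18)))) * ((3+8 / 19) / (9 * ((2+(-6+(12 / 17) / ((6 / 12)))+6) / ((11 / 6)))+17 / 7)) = 11554543 / 917225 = 12.60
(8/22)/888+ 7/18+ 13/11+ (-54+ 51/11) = -175064/3663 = -47.79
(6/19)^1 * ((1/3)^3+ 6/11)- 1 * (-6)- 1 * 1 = 9751/1881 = 5.18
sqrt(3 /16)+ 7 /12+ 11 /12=sqrt(3) /4+ 3 /2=1.93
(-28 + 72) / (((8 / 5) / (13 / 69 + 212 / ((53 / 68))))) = 1032955 / 138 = 7485.18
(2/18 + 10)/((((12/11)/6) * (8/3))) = 1001/48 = 20.85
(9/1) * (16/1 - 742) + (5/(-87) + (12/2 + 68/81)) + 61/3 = -15284672/2349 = -6506.88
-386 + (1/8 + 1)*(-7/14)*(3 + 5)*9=-853/2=-426.50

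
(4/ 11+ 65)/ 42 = 719/ 462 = 1.56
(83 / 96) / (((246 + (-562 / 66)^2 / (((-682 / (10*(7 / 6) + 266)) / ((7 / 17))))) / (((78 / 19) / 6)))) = 400685571 / 158392360304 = 0.00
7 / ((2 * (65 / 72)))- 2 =122 / 65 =1.88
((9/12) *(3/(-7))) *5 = -1.61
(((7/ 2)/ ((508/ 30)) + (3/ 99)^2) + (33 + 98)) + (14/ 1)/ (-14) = 72032413/ 553212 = 130.21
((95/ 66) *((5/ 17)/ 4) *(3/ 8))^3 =107171875/ 1714212831232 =0.00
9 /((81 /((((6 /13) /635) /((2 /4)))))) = 4 /24765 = 0.00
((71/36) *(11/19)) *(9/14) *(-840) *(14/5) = -32802/19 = -1726.42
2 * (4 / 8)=1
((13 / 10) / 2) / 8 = 13 / 160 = 0.08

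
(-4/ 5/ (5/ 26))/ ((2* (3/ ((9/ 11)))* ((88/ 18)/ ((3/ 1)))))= -1053/ 3025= -0.35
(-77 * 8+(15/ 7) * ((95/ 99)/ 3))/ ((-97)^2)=-426413/ 6520437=-0.07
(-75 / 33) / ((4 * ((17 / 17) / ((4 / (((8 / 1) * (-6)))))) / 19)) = 475 / 528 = 0.90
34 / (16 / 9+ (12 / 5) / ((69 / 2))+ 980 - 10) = 17595 / 502931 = 0.03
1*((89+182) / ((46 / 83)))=22493 / 46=488.98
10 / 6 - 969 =-967.33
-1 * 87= -87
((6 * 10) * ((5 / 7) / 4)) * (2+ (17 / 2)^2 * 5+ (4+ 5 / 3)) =110675 / 28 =3952.68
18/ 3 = 6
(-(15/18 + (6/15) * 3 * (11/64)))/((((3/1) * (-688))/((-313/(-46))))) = 156187/45573120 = 0.00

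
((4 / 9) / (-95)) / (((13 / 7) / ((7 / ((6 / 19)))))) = -0.06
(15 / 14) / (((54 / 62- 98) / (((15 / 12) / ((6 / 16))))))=-775 / 21077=-0.04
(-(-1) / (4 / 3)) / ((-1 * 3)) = -1 / 4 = -0.25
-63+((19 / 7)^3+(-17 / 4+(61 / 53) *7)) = -2850199 / 72716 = -39.20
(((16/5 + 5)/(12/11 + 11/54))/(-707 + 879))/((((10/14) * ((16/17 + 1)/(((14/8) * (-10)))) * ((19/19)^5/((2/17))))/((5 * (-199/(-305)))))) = -3598119/20170870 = -0.18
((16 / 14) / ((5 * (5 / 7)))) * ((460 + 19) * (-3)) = -11496 / 25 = -459.84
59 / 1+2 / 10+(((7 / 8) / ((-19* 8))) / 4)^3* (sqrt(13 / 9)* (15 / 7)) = 296 / 5 - 245* sqrt(13) / 115074924544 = 59.20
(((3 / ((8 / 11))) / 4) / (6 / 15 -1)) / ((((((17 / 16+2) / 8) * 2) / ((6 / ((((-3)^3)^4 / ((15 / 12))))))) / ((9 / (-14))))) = 275 / 13502538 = 0.00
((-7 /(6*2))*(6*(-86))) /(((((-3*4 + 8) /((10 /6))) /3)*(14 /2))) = -215 /4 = -53.75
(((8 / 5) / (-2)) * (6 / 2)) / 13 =-12 / 65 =-0.18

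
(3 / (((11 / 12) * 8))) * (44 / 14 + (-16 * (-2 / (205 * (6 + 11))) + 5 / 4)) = 3865959 / 2146760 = 1.80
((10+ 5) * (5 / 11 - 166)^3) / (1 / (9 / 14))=-815198939235 / 18634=-43747930.62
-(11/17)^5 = -161051/1419857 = -0.11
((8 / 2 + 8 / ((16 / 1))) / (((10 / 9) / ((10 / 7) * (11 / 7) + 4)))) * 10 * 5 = 1264.59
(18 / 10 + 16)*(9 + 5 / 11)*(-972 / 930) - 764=-8012572 / 8525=-939.89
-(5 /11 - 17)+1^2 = 193 /11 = 17.55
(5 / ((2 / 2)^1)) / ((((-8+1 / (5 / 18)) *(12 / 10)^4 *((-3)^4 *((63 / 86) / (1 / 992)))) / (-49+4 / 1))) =3359375 / 8018486784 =0.00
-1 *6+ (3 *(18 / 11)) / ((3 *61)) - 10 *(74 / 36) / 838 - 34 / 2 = -23.00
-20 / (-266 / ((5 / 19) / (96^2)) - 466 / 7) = 350 / 163022989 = 0.00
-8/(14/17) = -68/7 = -9.71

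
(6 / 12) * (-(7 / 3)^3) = -343 / 54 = -6.35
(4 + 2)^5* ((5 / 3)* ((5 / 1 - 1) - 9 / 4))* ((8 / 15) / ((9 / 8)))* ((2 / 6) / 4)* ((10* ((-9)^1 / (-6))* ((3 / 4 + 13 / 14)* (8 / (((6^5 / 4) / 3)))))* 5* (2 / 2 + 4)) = 188000 / 27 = 6962.96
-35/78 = -0.45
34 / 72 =17 / 36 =0.47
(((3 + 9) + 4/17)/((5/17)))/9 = 208/45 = 4.62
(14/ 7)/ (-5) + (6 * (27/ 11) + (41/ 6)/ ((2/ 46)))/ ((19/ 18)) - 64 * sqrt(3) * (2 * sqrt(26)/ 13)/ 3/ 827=169757/ 1045 - 128 * sqrt(78)/ 32253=162.41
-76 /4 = -19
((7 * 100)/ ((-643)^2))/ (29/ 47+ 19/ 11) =90475/ 125275047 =0.00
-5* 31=-155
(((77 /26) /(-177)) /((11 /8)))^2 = 0.00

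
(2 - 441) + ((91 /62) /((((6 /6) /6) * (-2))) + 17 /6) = -40973 /93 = -440.57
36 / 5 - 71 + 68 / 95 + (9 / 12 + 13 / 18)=-61.61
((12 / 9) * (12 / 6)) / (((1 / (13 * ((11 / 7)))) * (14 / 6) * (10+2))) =286 / 147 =1.95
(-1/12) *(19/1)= -19/12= -1.58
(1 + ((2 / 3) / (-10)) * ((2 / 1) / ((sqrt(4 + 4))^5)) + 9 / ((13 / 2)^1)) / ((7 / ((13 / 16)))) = 31 / 112 - 13 * sqrt(2) / 215040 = 0.28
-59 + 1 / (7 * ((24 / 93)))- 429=-27297 / 56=-487.45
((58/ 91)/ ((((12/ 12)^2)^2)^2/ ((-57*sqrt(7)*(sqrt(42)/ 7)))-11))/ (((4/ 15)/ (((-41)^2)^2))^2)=-192626938865399907825/ 29606668 + 102406666063476825*sqrt(6)/ 59213336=-6501964923116.05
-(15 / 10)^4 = -81 / 16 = -5.06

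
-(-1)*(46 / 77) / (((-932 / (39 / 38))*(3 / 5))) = -1495 / 1363516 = -0.00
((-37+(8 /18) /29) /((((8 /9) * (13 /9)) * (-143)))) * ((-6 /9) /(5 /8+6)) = -57918 /2857283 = -0.02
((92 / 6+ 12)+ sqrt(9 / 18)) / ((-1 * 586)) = -41 / 879 - sqrt(2) / 1172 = -0.05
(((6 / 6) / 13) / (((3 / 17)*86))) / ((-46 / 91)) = -119 / 11868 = -0.01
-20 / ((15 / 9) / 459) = -5508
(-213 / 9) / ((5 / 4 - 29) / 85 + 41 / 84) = -84490 / 577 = -146.43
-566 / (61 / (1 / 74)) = -283 / 2257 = -0.13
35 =35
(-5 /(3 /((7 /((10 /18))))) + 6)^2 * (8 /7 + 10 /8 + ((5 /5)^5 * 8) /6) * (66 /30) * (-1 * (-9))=464805 /28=16600.18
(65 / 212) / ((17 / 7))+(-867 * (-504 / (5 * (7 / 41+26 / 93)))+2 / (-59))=194078.02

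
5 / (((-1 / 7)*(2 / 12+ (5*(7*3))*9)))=-210 / 5671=-0.04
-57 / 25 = -2.28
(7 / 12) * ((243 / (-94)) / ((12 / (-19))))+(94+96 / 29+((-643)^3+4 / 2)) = -11595209152853 / 43616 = -265847605.30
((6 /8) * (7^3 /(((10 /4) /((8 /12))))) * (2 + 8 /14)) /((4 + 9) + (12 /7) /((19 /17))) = 117306 /9665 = 12.14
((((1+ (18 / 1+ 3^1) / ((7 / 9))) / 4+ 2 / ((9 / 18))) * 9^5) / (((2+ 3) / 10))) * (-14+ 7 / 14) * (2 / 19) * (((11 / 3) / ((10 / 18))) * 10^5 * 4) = -4873593675789.47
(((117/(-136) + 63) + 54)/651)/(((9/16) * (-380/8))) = -468/70091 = -0.01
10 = 10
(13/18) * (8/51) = 52/459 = 0.11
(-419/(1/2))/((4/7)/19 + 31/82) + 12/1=-9085816/4451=-2041.30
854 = 854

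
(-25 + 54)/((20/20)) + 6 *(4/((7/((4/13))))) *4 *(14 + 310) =127055/91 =1396.21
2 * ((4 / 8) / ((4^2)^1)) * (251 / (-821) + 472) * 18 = 3485349 / 6568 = 530.66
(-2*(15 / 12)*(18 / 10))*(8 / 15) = -12 / 5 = -2.40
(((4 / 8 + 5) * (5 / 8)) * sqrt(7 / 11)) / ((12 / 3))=5 * sqrt(77) / 64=0.69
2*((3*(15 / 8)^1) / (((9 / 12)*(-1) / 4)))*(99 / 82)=-2970 / 41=-72.44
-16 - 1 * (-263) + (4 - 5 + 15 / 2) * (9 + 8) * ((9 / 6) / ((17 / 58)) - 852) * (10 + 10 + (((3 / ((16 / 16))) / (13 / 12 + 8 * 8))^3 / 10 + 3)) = -10252189905032153 / 4763795410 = -2152105.42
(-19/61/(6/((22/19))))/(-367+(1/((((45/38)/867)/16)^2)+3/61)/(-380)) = 0.00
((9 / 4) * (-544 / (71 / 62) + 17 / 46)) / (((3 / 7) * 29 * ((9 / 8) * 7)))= -10.91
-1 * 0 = 0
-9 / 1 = -9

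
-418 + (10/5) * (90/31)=-12778/31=-412.19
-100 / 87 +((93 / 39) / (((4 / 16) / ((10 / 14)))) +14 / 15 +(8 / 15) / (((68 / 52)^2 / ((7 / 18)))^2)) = 1774091683288 / 267800481585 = 6.62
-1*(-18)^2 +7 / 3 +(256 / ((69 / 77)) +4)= -31.99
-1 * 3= -3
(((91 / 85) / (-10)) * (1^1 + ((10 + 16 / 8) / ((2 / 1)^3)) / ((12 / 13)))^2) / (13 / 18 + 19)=-0.04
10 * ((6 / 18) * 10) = 100 / 3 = 33.33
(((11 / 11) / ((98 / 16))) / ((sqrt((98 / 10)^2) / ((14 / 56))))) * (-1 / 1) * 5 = -50 / 2401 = -0.02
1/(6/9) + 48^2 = 4611/2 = 2305.50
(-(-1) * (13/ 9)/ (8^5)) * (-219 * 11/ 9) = -10439/ 884736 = -0.01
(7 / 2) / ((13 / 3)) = 21 / 26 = 0.81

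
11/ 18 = 0.61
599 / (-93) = -599 / 93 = -6.44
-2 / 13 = -0.15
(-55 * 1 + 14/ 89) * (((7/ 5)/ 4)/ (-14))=1.37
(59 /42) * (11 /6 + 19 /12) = 2419 /504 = 4.80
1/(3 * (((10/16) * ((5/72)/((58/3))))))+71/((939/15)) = 1170731/7825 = 149.61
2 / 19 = 0.11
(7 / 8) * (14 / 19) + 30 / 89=6641 / 6764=0.98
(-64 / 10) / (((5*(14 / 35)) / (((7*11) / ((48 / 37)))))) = -2849 / 15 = -189.93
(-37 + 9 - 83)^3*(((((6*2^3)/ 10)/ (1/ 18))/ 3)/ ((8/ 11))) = -270790938/ 5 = -54158187.60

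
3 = 3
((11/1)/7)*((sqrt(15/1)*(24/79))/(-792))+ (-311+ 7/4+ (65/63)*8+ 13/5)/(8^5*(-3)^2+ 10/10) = -sqrt(15)/1659 - 375979/371590380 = -0.00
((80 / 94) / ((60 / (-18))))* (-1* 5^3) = 1500 / 47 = 31.91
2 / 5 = 0.40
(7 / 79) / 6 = 7 / 474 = 0.01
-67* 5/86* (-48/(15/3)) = 1608/43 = 37.40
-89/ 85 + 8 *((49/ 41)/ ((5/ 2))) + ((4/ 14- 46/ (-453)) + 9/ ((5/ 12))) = 54734377/ 2210187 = 24.76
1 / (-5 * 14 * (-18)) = 1 / 1260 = 0.00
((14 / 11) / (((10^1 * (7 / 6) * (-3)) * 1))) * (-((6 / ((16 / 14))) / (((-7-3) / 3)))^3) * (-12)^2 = -20.46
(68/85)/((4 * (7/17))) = 17/35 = 0.49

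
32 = 32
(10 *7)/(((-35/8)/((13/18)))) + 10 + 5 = 31/9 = 3.44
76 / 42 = 38 / 21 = 1.81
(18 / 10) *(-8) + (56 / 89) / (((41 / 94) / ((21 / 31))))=-7591848 / 565595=-13.42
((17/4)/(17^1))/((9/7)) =7/36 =0.19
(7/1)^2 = 49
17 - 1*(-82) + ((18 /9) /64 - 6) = 2977 /32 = 93.03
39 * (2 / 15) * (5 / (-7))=-26 / 7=-3.71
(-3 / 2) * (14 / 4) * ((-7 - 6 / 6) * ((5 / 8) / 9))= 35 / 12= 2.92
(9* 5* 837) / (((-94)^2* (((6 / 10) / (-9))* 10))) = -112995 / 17672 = -6.39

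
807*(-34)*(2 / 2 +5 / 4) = -123471 / 2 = -61735.50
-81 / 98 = -0.83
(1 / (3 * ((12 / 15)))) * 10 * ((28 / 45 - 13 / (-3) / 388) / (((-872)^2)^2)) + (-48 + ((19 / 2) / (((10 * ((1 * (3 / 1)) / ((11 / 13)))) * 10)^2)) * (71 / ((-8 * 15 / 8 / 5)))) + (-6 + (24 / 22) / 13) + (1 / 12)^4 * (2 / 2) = -2276692863406297488218681 / 42225236138931056640000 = -53.92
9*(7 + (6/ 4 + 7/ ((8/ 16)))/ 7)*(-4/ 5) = -2322/ 35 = -66.34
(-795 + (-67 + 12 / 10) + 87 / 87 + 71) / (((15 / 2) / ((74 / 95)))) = -583712 / 7125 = -81.92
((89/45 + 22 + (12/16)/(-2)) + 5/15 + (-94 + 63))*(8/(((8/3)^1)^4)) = -22887/20480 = -1.12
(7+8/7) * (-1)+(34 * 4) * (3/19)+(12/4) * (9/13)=26640/1729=15.41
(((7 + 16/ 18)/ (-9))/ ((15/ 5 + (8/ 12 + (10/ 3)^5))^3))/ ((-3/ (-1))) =-59049/ 14464350304901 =-0.00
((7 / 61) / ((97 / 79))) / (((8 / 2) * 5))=553 / 118340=0.00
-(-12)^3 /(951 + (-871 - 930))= -864 /425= -2.03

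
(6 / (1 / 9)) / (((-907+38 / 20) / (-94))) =16920 / 3017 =5.61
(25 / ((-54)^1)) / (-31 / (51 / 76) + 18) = 425 / 25884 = 0.02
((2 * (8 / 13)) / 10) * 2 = 16 / 65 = 0.25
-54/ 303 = -18/ 101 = -0.18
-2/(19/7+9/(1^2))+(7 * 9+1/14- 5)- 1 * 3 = 31513/574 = 54.90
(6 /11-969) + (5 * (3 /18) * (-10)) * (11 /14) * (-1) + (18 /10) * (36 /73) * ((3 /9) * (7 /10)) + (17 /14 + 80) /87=-11746016603 /12225675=-960.77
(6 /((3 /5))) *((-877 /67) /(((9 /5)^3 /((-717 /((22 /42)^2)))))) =12838183750 /218889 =58651.57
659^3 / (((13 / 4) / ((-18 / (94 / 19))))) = -195754766436 / 611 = -320384233.12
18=18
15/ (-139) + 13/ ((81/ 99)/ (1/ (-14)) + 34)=16157/ 34472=0.47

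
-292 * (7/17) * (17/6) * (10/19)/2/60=-511/342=-1.49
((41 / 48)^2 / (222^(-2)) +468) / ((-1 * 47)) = -2331241 / 3008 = -775.01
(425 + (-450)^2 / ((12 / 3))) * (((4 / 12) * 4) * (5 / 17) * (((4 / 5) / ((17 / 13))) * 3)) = 10618400 / 289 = 36741.87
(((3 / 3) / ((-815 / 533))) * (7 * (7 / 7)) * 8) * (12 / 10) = -43.95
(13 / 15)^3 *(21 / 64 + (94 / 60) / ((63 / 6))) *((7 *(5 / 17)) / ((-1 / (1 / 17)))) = -21141731 / 561816000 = -0.04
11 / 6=1.83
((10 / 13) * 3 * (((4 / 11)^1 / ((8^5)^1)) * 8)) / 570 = 1 / 2782208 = 0.00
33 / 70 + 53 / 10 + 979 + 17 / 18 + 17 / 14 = 310883 / 315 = 986.93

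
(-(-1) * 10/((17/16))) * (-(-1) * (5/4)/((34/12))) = 1200/289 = 4.15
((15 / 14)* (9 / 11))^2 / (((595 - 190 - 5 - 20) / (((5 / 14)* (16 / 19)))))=18225 / 29965166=0.00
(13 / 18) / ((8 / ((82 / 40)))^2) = 21853 / 460800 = 0.05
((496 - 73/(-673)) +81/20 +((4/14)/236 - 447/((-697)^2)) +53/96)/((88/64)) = 364.15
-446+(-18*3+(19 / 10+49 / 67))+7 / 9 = -2994443 / 6030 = -496.59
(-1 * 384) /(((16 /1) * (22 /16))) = -17.45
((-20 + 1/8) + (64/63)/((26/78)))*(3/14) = -2827/784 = -3.61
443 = 443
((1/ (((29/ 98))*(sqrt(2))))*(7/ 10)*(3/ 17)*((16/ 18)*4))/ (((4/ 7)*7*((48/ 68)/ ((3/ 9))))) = 343*sqrt(2)/ 3915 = 0.12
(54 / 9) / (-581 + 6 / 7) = -42 / 4061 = -0.01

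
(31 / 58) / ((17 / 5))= 155 / 986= 0.16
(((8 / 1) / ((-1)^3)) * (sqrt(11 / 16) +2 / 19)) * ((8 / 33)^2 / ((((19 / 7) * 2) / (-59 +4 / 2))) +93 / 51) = -14890 * sqrt(11) / 6171 - 119120 / 117249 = -9.02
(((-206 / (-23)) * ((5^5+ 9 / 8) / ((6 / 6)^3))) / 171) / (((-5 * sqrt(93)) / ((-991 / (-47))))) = -2552743657 * sqrt(93) / 343822860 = -71.60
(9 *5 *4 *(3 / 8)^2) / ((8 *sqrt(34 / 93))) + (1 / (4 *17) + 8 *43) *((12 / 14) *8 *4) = 405 *sqrt(3162) / 4352 + 1122864 / 119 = 9441.06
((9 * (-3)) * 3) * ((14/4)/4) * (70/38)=-19845/152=-130.56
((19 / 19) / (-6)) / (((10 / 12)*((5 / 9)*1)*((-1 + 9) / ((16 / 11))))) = -18 / 275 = -0.07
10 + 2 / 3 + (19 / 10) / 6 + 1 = 719 / 60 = 11.98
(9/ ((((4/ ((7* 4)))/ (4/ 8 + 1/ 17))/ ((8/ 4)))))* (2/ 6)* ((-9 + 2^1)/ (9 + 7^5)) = -2793/ 285872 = -0.01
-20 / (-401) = 20 / 401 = 0.05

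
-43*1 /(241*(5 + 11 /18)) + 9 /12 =69927 /97364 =0.72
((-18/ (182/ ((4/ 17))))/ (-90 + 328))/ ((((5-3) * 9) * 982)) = -1/ 180779326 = -0.00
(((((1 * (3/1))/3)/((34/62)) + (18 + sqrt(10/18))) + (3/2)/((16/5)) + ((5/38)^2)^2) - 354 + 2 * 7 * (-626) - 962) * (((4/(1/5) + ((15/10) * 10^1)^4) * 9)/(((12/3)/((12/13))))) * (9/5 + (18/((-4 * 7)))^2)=-60435274713730514811/25805643136 + 28246887 * sqrt(5)/364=-2341766742.72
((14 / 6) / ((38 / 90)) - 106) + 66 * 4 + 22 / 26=164.37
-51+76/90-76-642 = -768.16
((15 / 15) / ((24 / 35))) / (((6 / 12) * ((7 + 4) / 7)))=245 / 132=1.86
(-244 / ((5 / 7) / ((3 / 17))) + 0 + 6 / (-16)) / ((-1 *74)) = 41247 / 50320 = 0.82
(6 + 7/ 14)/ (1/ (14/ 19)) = 91/ 19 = 4.79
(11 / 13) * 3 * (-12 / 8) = -99 / 26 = -3.81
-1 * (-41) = 41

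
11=11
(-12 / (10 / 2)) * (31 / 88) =-93 / 110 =-0.85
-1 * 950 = -950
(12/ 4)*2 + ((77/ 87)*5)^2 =25.58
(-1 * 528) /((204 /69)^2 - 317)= 279312 /163069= 1.71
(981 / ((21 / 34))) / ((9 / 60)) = 74120 / 7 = 10588.57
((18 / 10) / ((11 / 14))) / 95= 126 / 5225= 0.02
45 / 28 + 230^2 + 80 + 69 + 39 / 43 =63874023 / 1204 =53051.51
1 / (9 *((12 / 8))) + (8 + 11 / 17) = 4003 / 459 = 8.72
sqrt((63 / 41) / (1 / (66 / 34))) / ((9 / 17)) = sqrt(161007) / 123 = 3.26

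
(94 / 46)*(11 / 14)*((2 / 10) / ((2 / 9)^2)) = 41877 / 6440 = 6.50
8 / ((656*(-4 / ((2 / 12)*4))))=-1 / 492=-0.00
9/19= 0.47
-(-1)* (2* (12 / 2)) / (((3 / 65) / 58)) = 15080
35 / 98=5 / 14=0.36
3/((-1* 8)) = -3/8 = -0.38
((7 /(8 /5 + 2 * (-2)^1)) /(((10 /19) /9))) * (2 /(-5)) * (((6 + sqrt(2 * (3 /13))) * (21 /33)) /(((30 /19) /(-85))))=-902139 /220 - 300713 * sqrt(78) /5720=-4564.94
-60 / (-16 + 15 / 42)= 280 / 73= 3.84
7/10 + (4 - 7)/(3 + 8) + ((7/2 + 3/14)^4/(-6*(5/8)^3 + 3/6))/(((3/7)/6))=-1979454341/716870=-2761.25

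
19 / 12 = 1.58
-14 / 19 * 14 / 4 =-49 / 19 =-2.58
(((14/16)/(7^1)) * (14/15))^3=0.00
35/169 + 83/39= 1184/507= 2.34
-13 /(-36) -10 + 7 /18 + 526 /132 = -695 /132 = -5.27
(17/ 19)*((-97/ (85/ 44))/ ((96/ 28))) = -7469/ 570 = -13.10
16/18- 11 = -10.11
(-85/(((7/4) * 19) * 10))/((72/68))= -289/1197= -0.24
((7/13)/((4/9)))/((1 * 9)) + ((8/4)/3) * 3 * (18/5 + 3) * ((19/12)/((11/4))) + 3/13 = 2071/260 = 7.97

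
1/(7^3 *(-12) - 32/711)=-711/2926508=-0.00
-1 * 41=-41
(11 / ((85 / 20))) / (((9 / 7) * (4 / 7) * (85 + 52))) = 539 / 20961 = 0.03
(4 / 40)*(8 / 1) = 4 / 5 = 0.80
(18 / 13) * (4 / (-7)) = -72 / 91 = -0.79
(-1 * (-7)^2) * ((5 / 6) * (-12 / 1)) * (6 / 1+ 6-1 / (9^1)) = 5825.56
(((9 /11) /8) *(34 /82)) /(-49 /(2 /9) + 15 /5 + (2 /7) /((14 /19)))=-7497 /38383708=-0.00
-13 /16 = -0.81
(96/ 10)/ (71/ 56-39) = -2688/ 10565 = -0.25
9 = 9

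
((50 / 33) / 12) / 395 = 5 / 15642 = 0.00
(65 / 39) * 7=35 / 3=11.67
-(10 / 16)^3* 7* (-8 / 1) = 875 / 64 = 13.67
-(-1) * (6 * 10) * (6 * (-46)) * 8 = -132480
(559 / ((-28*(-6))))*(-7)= -559 / 24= -23.29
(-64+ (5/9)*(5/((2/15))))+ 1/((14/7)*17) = -2200/51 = -43.14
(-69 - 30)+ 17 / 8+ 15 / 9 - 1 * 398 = -11837 / 24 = -493.21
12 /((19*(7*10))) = 0.01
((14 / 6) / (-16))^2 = 49 / 2304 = 0.02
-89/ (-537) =89/ 537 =0.17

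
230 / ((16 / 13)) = 1495 / 8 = 186.88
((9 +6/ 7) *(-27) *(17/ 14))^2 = 1003052241/ 9604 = 104441.09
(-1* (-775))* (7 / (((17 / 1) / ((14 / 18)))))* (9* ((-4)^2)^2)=9721600 / 17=571858.82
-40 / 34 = -20 / 17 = -1.18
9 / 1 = 9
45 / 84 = 15 / 28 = 0.54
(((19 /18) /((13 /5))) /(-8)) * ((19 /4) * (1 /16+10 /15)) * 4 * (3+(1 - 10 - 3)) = 63175 /9984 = 6.33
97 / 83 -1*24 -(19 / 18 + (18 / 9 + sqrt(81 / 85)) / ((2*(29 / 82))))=-1157431 / 43326 -369*sqrt(85) / 2465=-28.09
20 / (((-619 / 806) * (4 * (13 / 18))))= -5580 / 619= -9.01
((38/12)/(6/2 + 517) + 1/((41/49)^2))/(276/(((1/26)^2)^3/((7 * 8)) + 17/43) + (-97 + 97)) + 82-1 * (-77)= 34242123717540186432349/215356485720363466752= 159.00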